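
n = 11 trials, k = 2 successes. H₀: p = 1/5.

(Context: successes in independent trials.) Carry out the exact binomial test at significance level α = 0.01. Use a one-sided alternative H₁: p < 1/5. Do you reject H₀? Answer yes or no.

reject H₀: no

Exact binomial: n=11, k=2, p₀=1/5=0.2000
P(X≤2) from Σ C(n,i)·p₀^i·(1−p₀)^(n−i)
p-value (one-sided, H₁ less) = 0.61740
At α=0.01: p ≥ α → fail to reject H₀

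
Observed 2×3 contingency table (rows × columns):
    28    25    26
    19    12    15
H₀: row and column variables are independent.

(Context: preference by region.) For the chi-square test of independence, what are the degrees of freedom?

df = (r−1)(c−1) = (2−1)·(3−1) = 2

degrees of freedom = 2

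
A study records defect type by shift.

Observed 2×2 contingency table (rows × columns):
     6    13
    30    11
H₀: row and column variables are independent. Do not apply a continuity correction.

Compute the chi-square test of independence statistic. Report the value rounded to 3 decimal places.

Row totals [19, 41], col totals [36, 24], n=60
χ² = (6−11.40)²/11.40 + (13−7.60)²/7.60 + (30−24.60)²/24.60 + (11−16.40)²/16.40 = 9.3582
df = 1

test statistic = 9.358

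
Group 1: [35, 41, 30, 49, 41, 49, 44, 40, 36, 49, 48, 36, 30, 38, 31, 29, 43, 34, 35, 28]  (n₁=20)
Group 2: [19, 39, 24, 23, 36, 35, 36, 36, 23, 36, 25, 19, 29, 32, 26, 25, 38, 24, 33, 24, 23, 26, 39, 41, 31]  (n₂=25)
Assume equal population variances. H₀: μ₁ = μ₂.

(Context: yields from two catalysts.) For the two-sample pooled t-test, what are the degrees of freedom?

degrees of freedom = 43

df = n₁ + n₂ − 2 = 20 + 25 − 2 = 43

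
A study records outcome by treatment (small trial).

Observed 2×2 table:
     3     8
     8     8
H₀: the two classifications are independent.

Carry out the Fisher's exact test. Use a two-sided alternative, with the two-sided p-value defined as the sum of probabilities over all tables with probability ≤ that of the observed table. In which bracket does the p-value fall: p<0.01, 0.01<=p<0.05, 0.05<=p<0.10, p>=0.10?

p-value bracket: p>=0.10

Margins: r₁=11, r₂=16, c₁=11, c₂=16, n=27
p_obs = C(11,3)·C(16,8)/C(27,11); sum pmf over tables with pmf ≤ p_obs
p-value (two-sided) = 0.42668
→ bracket: p>=0.10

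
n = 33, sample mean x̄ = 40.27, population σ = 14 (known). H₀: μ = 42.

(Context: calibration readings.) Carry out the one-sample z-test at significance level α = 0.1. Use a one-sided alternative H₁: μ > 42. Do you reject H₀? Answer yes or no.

reject H₀: no

SE = σ/√n = 14/√33 = 2.4371
z = (x̄−μ₀)/SE = (40.27−42)/2.4371 = -0.7099
p-value (one-sided, H₁ greater) = 0.76111
At α=0.1: p ≥ α → fail to reject H₀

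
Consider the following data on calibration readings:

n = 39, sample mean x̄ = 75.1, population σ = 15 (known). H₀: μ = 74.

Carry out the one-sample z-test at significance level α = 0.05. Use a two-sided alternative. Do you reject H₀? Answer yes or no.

reject H₀: no

SE = σ/√n = 15/√39 = 2.4019
z = (x̄−μ₀)/SE = (75.1−74)/2.4019 = 0.4580
p-value (two-sided) = 0.64698
At α=0.05: p ≥ α → fail to reject H₀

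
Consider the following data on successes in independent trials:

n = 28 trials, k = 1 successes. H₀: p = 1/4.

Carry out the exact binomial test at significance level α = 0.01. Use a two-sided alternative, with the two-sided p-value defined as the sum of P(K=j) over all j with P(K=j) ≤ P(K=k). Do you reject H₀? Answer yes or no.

Exact binomial: n=28, k=1, p₀=1/4=0.2500
P(X=j) = C(n,j)·p₀^j·(1−p₀)^(n−j); p = Σ P(X=j) over j with P(X=j) ≤ P(X=1)
p-value (two-sided) = 0.00706
At α=0.01: p < α → reject H₀

reject H₀: yes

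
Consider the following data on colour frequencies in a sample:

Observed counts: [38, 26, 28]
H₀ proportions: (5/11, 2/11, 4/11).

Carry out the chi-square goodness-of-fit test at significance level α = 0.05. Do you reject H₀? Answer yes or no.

n = 92; E_i = n·p_i = [41.82, 16.73, 33.45]
χ² = (38−41.82)²/41.82 + (26−16.73)²/16.73 + (28−33.45)²/33.45 = 6.3783
df = 2
p-value (upper-tail) = 0.04121
At α=0.05: p < α → reject H₀

reject H₀: yes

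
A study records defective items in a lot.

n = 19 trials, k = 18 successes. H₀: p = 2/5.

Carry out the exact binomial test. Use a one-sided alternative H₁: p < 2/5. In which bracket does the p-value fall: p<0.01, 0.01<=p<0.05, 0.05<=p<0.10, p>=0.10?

p-value bracket: p>=0.10

Exact binomial: n=19, k=18, p₀=2/5=0.4000
P(X≤18) from Σ C(n,i)·p₀^i·(1−p₀)^(n−i)
p-value (one-sided, H₁ less) = 1.00000
→ bracket: p>=0.10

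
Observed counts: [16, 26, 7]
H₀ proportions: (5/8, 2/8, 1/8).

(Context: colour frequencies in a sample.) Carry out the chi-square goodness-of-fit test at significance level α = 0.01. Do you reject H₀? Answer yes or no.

n = 49; E_i = n·p_i = [30.62, 12.25, 6.12]
χ² = (16−30.62)²/30.62 + (26−12.25)²/12.25 + (7−6.12)²/6.12 = 22.5429
df = 2
p-value (upper-tail) = 0.00001
At α=0.01: p < α → reject H₀

reject H₀: yes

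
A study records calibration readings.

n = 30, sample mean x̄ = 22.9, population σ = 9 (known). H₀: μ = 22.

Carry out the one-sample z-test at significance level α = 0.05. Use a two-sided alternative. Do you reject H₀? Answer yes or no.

reject H₀: no

SE = σ/√n = 9/√30 = 1.6432
z = (x̄−μ₀)/SE = (22.9−22)/1.6432 = 0.5477
p-value (two-sided) = 0.58388
At α=0.05: p ≥ α → fail to reject H₀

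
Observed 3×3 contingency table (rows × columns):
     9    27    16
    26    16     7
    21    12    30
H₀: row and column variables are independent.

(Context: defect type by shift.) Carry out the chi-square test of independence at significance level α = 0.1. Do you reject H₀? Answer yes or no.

Row totals [52, 49, 63], col totals [56, 55, 53], n=164
χ² = (9−17.76)²/17.76 + (27−17.44)²/17.44 + (16−16.80)²/16.80 + (26−16.73)²/16.73 + (16−16.43)²/16.43 + (7−15.84)²/15.84 + (21−21.51)²/21.51 + (12−21.13)²/21.13 + (30−20.36)²/20.36 = 28.1939
df = 4
p-value (upper-tail) = 0.00001
At α=0.1: p < α → reject H₀

reject H₀: yes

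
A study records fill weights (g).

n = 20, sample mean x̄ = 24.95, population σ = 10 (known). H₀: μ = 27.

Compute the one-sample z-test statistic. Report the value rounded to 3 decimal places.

SE = σ/√n = 10/√20 = 2.2361
z = (x̄−μ₀)/SE = (24.95−27)/2.2361 = -0.9168

test statistic = -0.917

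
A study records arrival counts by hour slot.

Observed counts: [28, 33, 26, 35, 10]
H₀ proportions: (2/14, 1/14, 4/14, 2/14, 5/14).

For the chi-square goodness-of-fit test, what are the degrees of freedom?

degrees of freedom = 4

df = k − 1 = 5 − 1 = 4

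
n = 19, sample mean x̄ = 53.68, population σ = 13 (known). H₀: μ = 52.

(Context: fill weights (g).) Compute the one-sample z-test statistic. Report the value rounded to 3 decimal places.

test statistic = 0.563

SE = σ/√n = 13/√19 = 2.9824
z = (x̄−μ₀)/SE = (53.68−52)/2.9824 = 0.5633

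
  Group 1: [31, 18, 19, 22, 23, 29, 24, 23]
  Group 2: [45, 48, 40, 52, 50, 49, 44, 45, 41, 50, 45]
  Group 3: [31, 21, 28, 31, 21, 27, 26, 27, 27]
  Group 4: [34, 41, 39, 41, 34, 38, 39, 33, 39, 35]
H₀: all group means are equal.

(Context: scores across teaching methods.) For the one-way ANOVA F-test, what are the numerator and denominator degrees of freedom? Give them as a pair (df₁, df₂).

k = 4 groups, N = 38 total
df = (k−1, N−k) = (4−1, 38−4) = (3, 34)

degrees of freedom = [3, 34]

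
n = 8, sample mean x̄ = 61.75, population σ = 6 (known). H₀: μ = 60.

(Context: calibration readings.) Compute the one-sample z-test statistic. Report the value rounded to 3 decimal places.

SE = σ/√n = 6/√8 = 2.1213
z = (x̄−μ₀)/SE = (61.75−60)/2.1213 = 0.8250

test statistic = 0.825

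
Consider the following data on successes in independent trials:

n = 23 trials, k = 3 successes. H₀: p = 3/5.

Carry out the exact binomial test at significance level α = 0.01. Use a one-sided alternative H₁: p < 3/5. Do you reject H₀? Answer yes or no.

reject H₀: yes

Exact binomial: n=23, k=3, p₀=3/5=0.6000
P(X≤3) from Σ C(n,i)·p₀^i·(1−p₀)^(n−i)
p-value (one-sided, H₁ less) = 0.00000
At α=0.01: p < α → reject H₀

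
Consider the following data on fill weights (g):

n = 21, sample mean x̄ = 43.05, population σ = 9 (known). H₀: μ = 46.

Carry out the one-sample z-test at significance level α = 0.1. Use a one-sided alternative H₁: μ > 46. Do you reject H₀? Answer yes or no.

SE = σ/√n = 9/√21 = 1.9640
z = (x̄−μ₀)/SE = (43.05−46)/1.9640 = -1.5021
p-value (one-sided, H₁ greater) = 0.93346
At α=0.1: p ≥ α → fail to reject H₀

reject H₀: no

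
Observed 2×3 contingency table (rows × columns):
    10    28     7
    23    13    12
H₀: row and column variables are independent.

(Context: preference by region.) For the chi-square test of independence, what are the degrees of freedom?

degrees of freedom = 2

df = (r−1)(c−1) = (2−1)·(3−1) = 2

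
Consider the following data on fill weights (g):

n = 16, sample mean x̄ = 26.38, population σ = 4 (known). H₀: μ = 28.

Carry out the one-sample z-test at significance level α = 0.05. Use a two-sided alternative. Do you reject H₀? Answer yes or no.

SE = σ/√n = 4/√16 = 1.0000
z = (x̄−μ₀)/SE = (26.38−28)/1.0000 = -1.6200
p-value (two-sided) = 0.10523
At α=0.05: p ≥ α → fail to reject H₀

reject H₀: no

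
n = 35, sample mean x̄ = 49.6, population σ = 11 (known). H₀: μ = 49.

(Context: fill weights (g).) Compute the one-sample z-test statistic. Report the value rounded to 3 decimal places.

test statistic = 0.323

SE = σ/√n = 11/√35 = 1.8593
z = (x̄−μ₀)/SE = (49.6−49)/1.8593 = 0.3227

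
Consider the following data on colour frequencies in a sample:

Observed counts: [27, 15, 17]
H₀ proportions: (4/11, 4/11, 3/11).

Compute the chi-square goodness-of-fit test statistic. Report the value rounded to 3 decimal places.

test statistic = 3.427

n = 59; E_i = n·p_i = [21.45, 21.45, 16.09]
χ² = (27−21.45)²/21.45 + (15−21.45)²/21.45 + (17−16.09)²/16.09 = 3.4266
df = 2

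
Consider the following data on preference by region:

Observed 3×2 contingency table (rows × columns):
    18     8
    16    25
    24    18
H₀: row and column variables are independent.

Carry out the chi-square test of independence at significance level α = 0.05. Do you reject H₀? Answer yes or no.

Row totals [26, 41, 42], col totals [58, 51], n=109
χ² = (18−13.83)²/13.83 + (8−12.17)²/12.17 + (16−21.82)²/21.82 + (25−19.18)²/19.18 + (24−22.35)²/22.35 + (18−19.65)²/19.65 = 6.2552
df = 2
p-value (upper-tail) = 0.04382
At α=0.05: p < α → reject H₀

reject H₀: yes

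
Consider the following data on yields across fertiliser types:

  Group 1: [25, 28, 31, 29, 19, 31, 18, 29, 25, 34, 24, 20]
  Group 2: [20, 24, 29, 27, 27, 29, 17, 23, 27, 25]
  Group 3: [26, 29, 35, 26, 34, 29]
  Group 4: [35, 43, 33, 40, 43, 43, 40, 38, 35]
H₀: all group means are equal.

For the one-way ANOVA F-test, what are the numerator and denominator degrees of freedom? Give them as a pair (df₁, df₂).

k = 4 groups, N = 37 total
df = (k−1, N−k) = (4−1, 37−4) = (3, 33)

degrees of freedom = [3, 33]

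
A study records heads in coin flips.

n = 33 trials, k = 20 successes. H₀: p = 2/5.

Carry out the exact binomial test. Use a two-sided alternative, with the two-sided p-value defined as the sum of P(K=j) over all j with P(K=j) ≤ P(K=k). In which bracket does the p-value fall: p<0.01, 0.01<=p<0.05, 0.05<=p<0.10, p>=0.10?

Exact binomial: n=33, k=20, p₀=2/5=0.4000
P(X=j) = C(n,j)·p₀^j·(1−p₀)^(n−j); p = Σ P(X=j) over j with P(X=j) ≤ P(X=20)
p-value (two-sided) = 0.02001
→ bracket: 0.01<=p<0.05

p-value bracket: 0.01<=p<0.05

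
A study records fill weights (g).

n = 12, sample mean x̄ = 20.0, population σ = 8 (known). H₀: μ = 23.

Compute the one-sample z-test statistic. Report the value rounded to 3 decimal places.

SE = σ/√n = 8/√12 = 2.3094
z = (x̄−μ₀)/SE = (20.0−23)/2.3094 = -1.2990

test statistic = -1.299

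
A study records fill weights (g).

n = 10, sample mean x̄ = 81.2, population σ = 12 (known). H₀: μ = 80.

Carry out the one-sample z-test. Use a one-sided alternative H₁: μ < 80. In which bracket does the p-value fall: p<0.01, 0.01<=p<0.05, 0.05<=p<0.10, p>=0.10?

p-value bracket: p>=0.10

SE = σ/√n = 12/√10 = 3.7947
z = (x̄−μ₀)/SE = (81.2−80)/3.7947 = 0.3162
p-value (one-sided, H₁ less) = 0.62409
→ bracket: p>=0.10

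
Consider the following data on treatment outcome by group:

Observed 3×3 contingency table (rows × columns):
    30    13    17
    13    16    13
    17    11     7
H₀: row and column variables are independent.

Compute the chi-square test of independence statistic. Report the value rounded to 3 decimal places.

test statistic = 5.573

Row totals [60, 42, 35], col totals [60, 40, 37], n=137
χ² = (30−26.28)²/26.28 + (13−17.52)²/17.52 + (17−16.20)²/16.20 + (13−18.39)²/18.39 + (16−12.26)²/12.26 + (13−11.34)²/11.34 + (17−15.33)²/15.33 + (11−10.22)²/10.22 + (7−9.45)²/9.45 = 5.5729
df = 4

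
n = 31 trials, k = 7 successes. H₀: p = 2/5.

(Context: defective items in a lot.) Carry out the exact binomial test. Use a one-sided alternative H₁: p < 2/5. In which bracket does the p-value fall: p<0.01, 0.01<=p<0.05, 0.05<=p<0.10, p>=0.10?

p-value bracket: 0.01<=p<0.05

Exact binomial: n=31, k=7, p₀=2/5=0.4000
P(X≤7) from Σ C(n,i)·p₀^i·(1−p₀)^(n−i)
p-value (one-sided, H₁ less) = 0.03299
→ bracket: 0.01<=p<0.05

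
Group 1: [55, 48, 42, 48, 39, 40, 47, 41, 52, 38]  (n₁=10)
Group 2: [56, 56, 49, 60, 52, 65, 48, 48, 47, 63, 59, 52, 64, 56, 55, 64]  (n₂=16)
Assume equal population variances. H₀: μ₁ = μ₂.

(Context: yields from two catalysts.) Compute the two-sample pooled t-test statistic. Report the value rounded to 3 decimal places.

test statistic = -4.456

x̄₁=45.000, s₁=5.831, n₁=10
x̄₂=55.875, s₂=6.185, n₂=16
s_p² = [9·5.831² + 15·6.185²]/24 = 36.6562
SE = √(s_p²·(1/10+1/16)) = 2.4406
t = (45.000−55.875)/2.4406 = -4.4558
df = 24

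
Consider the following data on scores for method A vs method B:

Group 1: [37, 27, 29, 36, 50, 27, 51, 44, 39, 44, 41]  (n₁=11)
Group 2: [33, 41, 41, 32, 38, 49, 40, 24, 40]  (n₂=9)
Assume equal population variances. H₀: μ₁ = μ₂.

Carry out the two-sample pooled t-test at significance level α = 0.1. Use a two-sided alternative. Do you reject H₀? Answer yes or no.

x̄₁=38.636, s₁=8.477, n₁=11
x̄₂=37.556, s₂=7.091, n₂=9
s_p² = [10·8.477² + 8·7.091²]/18 = 62.2649
SE = √(s_p²·(1/11+1/9)) = 3.5467
t = (38.636−37.556)/3.5467 = 0.3047
df = 18
p-value (two-sided) = 0.76406
At α=0.1: p ≥ α → fail to reject H₀

reject H₀: no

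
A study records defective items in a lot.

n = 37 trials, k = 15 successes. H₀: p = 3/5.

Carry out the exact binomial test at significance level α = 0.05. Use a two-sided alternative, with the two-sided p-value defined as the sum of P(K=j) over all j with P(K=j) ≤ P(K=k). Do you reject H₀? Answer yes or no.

reject H₀: yes

Exact binomial: n=37, k=15, p₀=3/5=0.6000
P(X=j) = C(n,j)·p₀^j·(1−p₀)^(n−j); p = Σ P(X=j) over j with P(X=j) ≤ P(X=15)
p-value (two-sided) = 0.01851
At α=0.05: p < α → reject H₀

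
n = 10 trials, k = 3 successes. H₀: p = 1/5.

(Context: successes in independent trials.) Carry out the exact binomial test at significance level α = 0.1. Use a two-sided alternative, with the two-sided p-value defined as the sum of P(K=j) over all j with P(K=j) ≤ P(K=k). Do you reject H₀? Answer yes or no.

reject H₀: no

Exact binomial: n=10, k=3, p₀=1/5=0.2000
P(X=j) = C(n,j)·p₀^j·(1−p₀)^(n−j); p = Σ P(X=j) over j with P(X=j) ≤ P(X=3)
p-value (two-sided) = 0.42957
At α=0.1: p ≥ α → fail to reject H₀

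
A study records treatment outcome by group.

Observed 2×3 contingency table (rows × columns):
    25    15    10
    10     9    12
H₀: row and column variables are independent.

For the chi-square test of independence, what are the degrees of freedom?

df = (r−1)(c−1) = (2−1)·(3−1) = 2

degrees of freedom = 2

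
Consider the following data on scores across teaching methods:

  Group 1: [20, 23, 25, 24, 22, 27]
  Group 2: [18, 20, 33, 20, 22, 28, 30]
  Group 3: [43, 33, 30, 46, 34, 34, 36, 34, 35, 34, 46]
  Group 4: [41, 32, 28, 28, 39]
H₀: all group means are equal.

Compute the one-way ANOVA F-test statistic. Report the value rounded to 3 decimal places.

Group means [23.50, 24.43, 36.82, 33.60], grand mean 30.517
SSB = Σnᵢ(x̄ᵢ−x̄)² = 1039.191; SSW = ΣΣ(x−x̄ᵢ)² = 686.051
MSB = 1039.191/3 = 346.3969; MSW = 686.051/25 = 27.4420
F = MSB/MSW = 12.6229
df = (3, 25)

test statistic = 12.623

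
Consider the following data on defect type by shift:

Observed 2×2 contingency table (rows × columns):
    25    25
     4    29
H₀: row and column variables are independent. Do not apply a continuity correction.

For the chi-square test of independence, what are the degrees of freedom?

df = (r−1)(c−1) = (2−1)·(2−1) = 1

degrees of freedom = 1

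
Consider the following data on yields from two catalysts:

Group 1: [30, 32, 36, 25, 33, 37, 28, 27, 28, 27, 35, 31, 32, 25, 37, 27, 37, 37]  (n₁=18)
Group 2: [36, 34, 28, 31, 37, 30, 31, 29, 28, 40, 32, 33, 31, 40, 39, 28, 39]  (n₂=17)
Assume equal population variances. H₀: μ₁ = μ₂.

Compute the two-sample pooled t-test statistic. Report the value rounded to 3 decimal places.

x̄₁=31.333, s₁=4.393, n₁=18
x̄₂=33.294, s₂=4.384, n₂=17
s_p² = [17·4.393² + 16·4.384²]/33 = 19.2585
SE = √(s_p²·(1/18+1/17)) = 1.4842
t = (31.333−33.294)/1.4842 = -1.3211
df = 33

test statistic = -1.321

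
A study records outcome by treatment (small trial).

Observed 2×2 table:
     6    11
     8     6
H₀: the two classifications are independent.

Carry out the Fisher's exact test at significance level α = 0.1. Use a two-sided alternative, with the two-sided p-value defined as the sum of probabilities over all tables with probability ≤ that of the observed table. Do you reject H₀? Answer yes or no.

Margins: r₁=17, r₂=14, c₁=14, c₂=17, n=31
p_obs = C(17,6)·C(14,8)/C(31,14); sum pmf over tables with pmf ≤ p_obs
p-value (two-sided) = 0.28948
At α=0.1: p ≥ α → fail to reject H₀

reject H₀: no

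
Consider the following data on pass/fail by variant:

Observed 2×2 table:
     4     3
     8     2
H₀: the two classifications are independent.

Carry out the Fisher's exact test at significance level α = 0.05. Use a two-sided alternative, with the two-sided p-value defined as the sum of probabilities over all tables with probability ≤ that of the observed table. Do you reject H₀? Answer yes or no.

reject H₀: no

Margins: r₁=7, r₂=10, c₁=12, c₂=5, n=17
p_obs = C(7,4)·C(10,8)/C(17,12); sum pmf over tables with pmf ≤ p_obs
p-value (two-sided) = 0.59276
At α=0.05: p ≥ α → fail to reject H₀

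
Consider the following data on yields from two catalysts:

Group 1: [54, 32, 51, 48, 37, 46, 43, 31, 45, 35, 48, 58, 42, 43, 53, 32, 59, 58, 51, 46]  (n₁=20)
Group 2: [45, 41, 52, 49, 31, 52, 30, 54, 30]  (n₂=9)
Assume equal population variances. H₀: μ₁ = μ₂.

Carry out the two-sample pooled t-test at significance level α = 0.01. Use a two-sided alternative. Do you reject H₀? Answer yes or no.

reject H₀: no

x̄₁=45.600, s₁=8.822, n₁=20
x̄₂=42.667, s₂=10.050, n₂=9
s_p² = [19·8.822² + 8·10.050²]/27 = 84.6963
SE = √(s_p²·(1/20+1/9)) = 3.6940
t = (45.600−42.667)/3.6940 = 0.7941
df = 27
p-value (two-sided) = 0.43407
At α=0.01: p ≥ α → fail to reject H₀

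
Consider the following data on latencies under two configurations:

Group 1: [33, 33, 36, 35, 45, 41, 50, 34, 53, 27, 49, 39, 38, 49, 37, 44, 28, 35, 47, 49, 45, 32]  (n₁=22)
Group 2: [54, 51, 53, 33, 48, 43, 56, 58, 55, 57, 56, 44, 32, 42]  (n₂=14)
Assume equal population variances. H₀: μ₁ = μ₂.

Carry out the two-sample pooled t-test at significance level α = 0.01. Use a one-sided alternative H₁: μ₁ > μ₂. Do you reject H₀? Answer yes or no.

reject H₀: no

x̄₁=39.955, s₁=7.619, n₁=22
x̄₂=48.714, s₂=8.677, n₂=14
s_p² = [21·7.619² + 13·8.677²]/34 = 64.6415
SE = √(s_p²·(1/22+1/14)) = 2.7487
t = (39.955−48.714)/2.7487 = -3.1868
df = 34
p-value (one-sided, H₁ greater) = 0.99846
At α=0.01: p ≥ α → fail to reject H₀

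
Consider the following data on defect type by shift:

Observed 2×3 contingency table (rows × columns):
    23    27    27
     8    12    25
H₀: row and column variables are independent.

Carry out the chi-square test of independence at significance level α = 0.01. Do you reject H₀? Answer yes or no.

Row totals [77, 45], col totals [31, 39, 52], n=122
χ² = (23−19.57)²/19.57 + (27−24.61)²/24.61 + (27−32.82)²/32.82 + (8−11.43)²/11.43 + (12−14.39)²/14.39 + (25−19.18)²/19.18 = 5.0588
df = 2
p-value (upper-tail) = 0.07971
At α=0.01: p ≥ α → fail to reject H₀

reject H₀: no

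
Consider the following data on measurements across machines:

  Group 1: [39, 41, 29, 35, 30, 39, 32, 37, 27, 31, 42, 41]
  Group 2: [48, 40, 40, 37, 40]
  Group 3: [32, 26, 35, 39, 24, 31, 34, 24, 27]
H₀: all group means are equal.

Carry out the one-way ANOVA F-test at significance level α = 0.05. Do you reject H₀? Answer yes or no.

reject H₀: yes

Group means [35.25, 41.00, 30.22], grand mean 34.615
SSB = Σnᵢ(x̄ᵢ−x̄)² = 382.348; SSW = ΣΣ(x−x̄ᵢ)² = 597.806
MSB = 382.348/2 = 191.1741; MSW = 597.806/23 = 25.9915
F = MSB/MSW = 7.3552
df = (2, 23)
p-value (upper-tail) = 0.00339
At α=0.05: p < α → reject H₀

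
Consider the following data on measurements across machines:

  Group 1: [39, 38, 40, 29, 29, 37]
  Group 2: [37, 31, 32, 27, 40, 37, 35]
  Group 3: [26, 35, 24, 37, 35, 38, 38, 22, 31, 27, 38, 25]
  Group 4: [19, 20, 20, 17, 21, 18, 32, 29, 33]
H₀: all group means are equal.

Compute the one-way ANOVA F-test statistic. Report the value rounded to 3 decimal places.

Group means [35.33, 34.14, 31.33, 23.22], grand mean 30.471
SSB = Σnᵢ(x̄ᵢ−x̄)² = 718.058; SSW = ΣΣ(x−x̄ᵢ)² = 978.413
MSB = 718.058/3 = 239.3526; MSW = 978.413/30 = 32.6138
F = MSB/MSW = 7.3390
df = (3, 30)

test statistic = 7.339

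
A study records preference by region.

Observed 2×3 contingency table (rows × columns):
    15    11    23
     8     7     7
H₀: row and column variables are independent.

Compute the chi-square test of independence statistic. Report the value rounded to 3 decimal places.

test statistic = 1.502

Row totals [49, 22], col totals [23, 18, 30], n=71
χ² = (15−15.87)²/15.87 + (11−12.42)²/12.42 + (23−20.70)²/20.70 + (8−7.13)²/7.13 + (7−5.58)²/5.58 + (7−9.30)²/9.30 = 1.5023
df = 2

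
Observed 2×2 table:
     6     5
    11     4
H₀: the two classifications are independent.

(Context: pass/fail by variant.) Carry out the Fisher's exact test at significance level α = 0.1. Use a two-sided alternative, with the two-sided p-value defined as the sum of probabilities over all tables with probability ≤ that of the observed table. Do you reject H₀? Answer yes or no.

reject H₀: no

Margins: r₁=11, r₂=15, c₁=17, c₂=9, n=26
p_obs = C(11,6)·C(15,11)/C(26,17); sum pmf over tables with pmf ≤ p_obs
p-value (two-sided) = 0.41854
At α=0.1: p ≥ α → fail to reject H₀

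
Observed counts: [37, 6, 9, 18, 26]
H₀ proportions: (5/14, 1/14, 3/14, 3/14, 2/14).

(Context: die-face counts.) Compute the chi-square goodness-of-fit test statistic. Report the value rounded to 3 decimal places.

test statistic = 18.158

n = 96; E_i = n·p_i = [34.29, 6.86, 20.57, 20.57, 13.71]
χ² = (37−34.29)²/34.29 + (6−6.86)²/6.86 + (9−20.57)²/20.57 + (18−20.57)²/20.57 + (26−13.71)²/13.71 = 18.1583
df = 4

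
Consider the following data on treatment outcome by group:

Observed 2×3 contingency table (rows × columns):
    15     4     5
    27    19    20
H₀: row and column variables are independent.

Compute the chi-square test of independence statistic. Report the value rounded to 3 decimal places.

test statistic = 3.338

Row totals [24, 66], col totals [42, 23, 25], n=90
χ² = (15−11.20)²/11.20 + (4−6.13)²/6.13 + (5−6.67)²/6.67 + (27−30.80)²/30.80 + (19−16.87)²/16.87 + (20−18.33)²/18.33 = 3.3382
df = 2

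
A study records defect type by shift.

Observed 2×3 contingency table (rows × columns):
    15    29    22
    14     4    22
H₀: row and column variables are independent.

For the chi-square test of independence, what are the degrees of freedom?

df = (r−1)(c−1) = (2−1)·(3−1) = 2

degrees of freedom = 2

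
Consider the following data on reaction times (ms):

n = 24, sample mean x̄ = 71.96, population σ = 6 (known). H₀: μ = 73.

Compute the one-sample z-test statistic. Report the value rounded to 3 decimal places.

SE = σ/√n = 6/√24 = 1.2247
z = (x̄−μ₀)/SE = (71.96−73)/1.2247 = -0.8492

test statistic = -0.849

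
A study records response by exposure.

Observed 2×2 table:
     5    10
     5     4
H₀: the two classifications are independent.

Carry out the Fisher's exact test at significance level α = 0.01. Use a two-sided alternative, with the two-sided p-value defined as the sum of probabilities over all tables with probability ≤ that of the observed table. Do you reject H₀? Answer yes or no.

Margins: r₁=15, r₂=9, c₁=10, c₂=14, n=24
p_obs = C(15,5)·C(9,5)/C(24,10); sum pmf over tables with pmf ≤ p_obs
p-value (two-sided) = 0.40285
At α=0.01: p ≥ α → fail to reject H₀

reject H₀: no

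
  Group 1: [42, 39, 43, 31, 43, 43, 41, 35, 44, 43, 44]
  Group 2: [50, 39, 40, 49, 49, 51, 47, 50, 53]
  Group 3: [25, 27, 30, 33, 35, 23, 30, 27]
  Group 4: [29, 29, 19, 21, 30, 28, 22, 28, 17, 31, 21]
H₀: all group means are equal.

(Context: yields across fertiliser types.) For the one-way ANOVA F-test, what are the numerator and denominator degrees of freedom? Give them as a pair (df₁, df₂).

k = 4 groups, N = 39 total
df = (k−1, N−k) = (4−1, 39−4) = (3, 35)

degrees of freedom = [3, 35]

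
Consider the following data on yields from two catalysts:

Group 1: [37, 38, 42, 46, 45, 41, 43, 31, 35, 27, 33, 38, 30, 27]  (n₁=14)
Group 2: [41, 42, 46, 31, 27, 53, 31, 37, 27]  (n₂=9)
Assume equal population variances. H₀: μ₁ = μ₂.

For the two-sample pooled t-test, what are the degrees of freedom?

degrees of freedom = 21

df = n₁ + n₂ − 2 = 14 + 9 − 2 = 21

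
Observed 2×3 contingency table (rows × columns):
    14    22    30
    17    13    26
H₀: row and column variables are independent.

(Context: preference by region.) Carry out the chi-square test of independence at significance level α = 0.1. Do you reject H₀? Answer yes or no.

reject H₀: no

Row totals [66, 56], col totals [31, 35, 56], n=122
χ² = (14−16.77)²/16.77 + (22−18.93)²/18.93 + (30−30.30)²/30.30 + (17−14.23)²/14.23 + (13−16.07)²/16.07 + (26−25.70)²/25.70 = 2.0847
df = 2
p-value (upper-tail) = 0.35263
At α=0.1: p ≥ α → fail to reject H₀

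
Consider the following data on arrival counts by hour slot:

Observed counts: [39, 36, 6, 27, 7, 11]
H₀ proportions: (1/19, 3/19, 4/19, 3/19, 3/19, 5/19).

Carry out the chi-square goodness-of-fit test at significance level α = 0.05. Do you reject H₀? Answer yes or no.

n = 126; E_i = n·p_i = [6.63, 19.89, 26.53, 19.89, 19.89, 33.16]
χ² = (39−6.63)²/6.63 + (36−19.89)²/19.89 + (6−26.53)²/26.53 + (27−19.89)²/19.89 + (7−19.89)²/19.89 + (11−33.16)²/33.16 = 212.6122
df = 5
p-value (upper-tail) = 0.00000
At α=0.05: p < α → reject H₀

reject H₀: yes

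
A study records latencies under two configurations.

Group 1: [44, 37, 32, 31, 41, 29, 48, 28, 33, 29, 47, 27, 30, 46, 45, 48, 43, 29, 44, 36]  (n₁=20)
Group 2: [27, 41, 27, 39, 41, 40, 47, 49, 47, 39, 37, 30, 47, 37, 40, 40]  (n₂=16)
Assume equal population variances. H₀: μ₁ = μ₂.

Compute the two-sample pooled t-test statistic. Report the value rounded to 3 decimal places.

test statistic = -0.776

x̄₁=37.350, s₁=7.727, n₁=20
x̄₂=39.250, s₂=6.728, n₂=16
s_p² = [19·7.727² + 15·6.728²]/34 = 53.3397
SE = √(s_p²·(1/20+1/16)) = 2.4496
t = (37.350−39.250)/2.4496 = -0.7756
df = 34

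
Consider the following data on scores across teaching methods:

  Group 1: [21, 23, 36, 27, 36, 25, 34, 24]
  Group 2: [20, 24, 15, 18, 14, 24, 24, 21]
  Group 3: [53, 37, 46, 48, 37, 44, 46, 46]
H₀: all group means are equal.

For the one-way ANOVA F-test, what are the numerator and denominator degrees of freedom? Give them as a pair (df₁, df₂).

degrees of freedom = [2, 21]

k = 3 groups, N = 24 total
df = (k−1, N−k) = (3−1, 24−3) = (2, 21)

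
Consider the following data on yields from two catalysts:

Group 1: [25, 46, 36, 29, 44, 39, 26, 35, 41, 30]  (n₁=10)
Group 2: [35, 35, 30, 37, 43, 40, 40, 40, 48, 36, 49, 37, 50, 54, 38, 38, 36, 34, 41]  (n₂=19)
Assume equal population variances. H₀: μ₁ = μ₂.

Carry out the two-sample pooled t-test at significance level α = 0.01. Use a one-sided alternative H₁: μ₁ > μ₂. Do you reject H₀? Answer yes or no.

reject H₀: no

x̄₁=35.100, s₁=7.430, n₁=10
x̄₂=40.053, s₂=6.214, n₂=19
s_p² = [9·7.430² + 18·6.214²]/27 = 44.1425
SE = √(s_p²·(1/10+1/19)) = 2.5957
t = (35.100−40.053)/2.5957 = -1.9080
df = 27
p-value (one-sided, H₁ greater) = 0.96646
At α=0.01: p ≥ α → fail to reject H₀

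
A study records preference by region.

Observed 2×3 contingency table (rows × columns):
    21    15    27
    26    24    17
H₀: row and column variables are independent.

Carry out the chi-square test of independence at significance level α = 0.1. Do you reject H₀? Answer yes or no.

Row totals [63, 67], col totals [47, 39, 44], n=130
χ² = (21−22.78)²/22.78 + (15−18.90)²/18.90 + (27−21.32)²/21.32 + (26−24.22)²/24.22 + (24−20.10)²/20.10 + (17−22.68)²/22.68 = 4.7630
df = 2
p-value (upper-tail) = 0.09241
At α=0.1: p < α → reject H₀

reject H₀: yes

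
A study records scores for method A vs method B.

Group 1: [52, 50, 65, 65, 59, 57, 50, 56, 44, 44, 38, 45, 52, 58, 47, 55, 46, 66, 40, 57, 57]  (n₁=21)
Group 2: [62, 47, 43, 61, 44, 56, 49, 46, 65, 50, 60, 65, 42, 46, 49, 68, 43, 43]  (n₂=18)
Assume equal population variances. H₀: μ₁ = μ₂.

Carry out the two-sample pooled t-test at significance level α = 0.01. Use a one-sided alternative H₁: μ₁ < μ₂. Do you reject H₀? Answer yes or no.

reject H₀: no

x̄₁=52.524, s₁=8.060, n₁=21
x̄₂=52.167, s₂=9.011, n₂=18
s_p² = [20·8.060² + 17·9.011²]/37 = 72.4254
SE = √(s_p²·(1/21+1/18)) = 2.7336
t = (52.524−52.167)/2.7336 = 0.1307
df = 37
p-value (one-sided, H₁ less) = 0.55162
At α=0.01: p ≥ α → fail to reject H₀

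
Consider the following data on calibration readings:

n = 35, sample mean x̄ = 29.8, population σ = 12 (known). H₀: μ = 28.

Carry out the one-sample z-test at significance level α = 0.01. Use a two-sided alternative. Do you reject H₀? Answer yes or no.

reject H₀: no

SE = σ/√n = 12/√35 = 2.0284
z = (x̄−μ₀)/SE = (29.8−28)/2.0284 = 0.8874
p-value (two-sided) = 0.37486
At α=0.01: p ≥ α → fail to reject H₀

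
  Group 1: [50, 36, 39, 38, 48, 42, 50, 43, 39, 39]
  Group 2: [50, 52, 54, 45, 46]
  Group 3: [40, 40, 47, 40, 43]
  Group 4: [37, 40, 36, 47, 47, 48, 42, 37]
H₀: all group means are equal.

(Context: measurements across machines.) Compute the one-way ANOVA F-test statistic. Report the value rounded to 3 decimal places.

test statistic = 3.441

Group means [42.40, 49.40, 42.00, 41.75], grand mean 43.393
SSB = Σnᵢ(x̄ᵢ−x̄)² = 221.579; SSW = ΣΣ(x−x̄ᵢ)² = 515.100
MSB = 221.579/3 = 73.8595; MSW = 515.100/24 = 21.4625
F = MSB/MSW = 3.4413
df = (3, 24)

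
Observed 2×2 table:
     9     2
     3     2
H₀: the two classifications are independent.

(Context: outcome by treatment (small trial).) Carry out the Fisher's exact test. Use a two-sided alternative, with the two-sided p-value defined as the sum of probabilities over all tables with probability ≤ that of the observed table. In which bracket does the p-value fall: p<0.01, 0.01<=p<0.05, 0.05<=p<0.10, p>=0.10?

Margins: r₁=11, r₂=5, c₁=12, c₂=4, n=16
p_obs = C(11,9)·C(5,3)/C(16,12); sum pmf over tables with pmf ≤ p_obs
p-value (two-sided) = 0.54670
→ bracket: p>=0.10

p-value bracket: p>=0.10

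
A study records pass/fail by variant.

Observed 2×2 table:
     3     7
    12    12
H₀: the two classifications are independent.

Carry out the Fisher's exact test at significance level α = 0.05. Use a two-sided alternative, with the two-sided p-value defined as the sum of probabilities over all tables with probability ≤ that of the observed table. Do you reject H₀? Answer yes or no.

Margins: r₁=10, r₂=24, c₁=15, c₂=19, n=34
p_obs = C(10,3)·C(24,12)/C(34,15); sum pmf over tables with pmf ≤ p_obs
p-value (two-sided) = 0.45127
At α=0.05: p ≥ α → fail to reject H₀

reject H₀: no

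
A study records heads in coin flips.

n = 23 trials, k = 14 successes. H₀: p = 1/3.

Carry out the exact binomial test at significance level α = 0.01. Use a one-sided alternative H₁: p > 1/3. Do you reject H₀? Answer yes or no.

Exact binomial: n=23, k=14, p₀=1/3=0.3333
P(X≥14) from Σ C(n,i)·p₀^i·(1−p₀)^(n−i)
p-value (one-sided, H₁ greater) = 0.00619
At α=0.01: p < α → reject H₀

reject H₀: yes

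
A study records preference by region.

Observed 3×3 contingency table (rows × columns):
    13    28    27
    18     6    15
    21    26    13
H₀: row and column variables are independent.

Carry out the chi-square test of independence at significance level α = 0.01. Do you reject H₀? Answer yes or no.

Row totals [68, 39, 60], col totals [52, 60, 55], n=167
χ² = (13−21.17)²/21.17 + (28−24.43)²/24.43 + (27−22.40)²/22.40 + (18−12.14)²/12.14 + (6−14.01)²/14.01 + (15−12.84)²/12.84 + (21−18.68)²/18.68 + (26−21.56)²/21.56 + (13−19.76)²/19.76 = 15.9067
df = 4
p-value (upper-tail) = 0.00315
At α=0.01: p < α → reject H₀

reject H₀: yes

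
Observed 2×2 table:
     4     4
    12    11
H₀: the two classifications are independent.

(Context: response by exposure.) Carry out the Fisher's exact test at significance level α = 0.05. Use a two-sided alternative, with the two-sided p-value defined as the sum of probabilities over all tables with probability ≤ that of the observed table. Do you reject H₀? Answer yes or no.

reject H₀: no

Margins: r₁=8, r₂=23, c₁=16, c₂=15, n=31
p_obs = C(8,4)·C(23,12)/C(31,16); sum pmf over tables with pmf ≤ p_obs
p-value (two-sided) = 1.00000
At α=0.05: p ≥ α → fail to reject H₀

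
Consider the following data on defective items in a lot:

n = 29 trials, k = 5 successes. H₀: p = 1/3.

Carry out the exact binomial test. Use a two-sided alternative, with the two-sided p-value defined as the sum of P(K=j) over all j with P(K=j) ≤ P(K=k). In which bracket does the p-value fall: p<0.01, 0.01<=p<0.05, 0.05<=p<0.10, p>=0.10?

p-value bracket: 0.05<=p<0.10

Exact binomial: n=29, k=5, p₀=1/3=0.3333
P(X=j) = C(n,j)·p₀^j·(1−p₀)^(n−j); p = Σ P(X=j) over j with P(X=j) ≤ P(X=5)
p-value (two-sided) = 0.07627
→ bracket: 0.05<=p<0.10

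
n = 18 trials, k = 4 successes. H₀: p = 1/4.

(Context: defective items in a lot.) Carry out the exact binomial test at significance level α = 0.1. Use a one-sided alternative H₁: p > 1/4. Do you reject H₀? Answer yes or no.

reject H₀: no

Exact binomial: n=18, k=4, p₀=1/4=0.2500
P(X≥4) from Σ C(n,i)·p₀^i·(1−p₀)^(n−i)
p-value (one-sided, H₁ greater) = 0.69431
At α=0.1: p ≥ α → fail to reject H₀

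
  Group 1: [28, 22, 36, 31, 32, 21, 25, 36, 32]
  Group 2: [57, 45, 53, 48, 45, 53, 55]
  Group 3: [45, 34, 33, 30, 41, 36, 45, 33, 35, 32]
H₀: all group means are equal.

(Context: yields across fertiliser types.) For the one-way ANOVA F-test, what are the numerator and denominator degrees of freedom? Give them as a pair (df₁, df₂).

k = 3 groups, N = 26 total
df = (k−1, N−k) = (3−1, 26−3) = (2, 23)

degrees of freedom = [2, 23]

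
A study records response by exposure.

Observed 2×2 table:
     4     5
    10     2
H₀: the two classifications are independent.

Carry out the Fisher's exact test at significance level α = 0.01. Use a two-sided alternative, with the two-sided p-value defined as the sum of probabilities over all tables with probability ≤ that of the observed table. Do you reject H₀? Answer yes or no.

reject H₀: no

Margins: r₁=9, r₂=12, c₁=14, c₂=7, n=21
p_obs = C(9,4)·C(12,10)/C(21,14); sum pmf over tables with pmf ≤ p_obs
p-value (two-sided) = 0.15882
At α=0.01: p ≥ α → fail to reject H₀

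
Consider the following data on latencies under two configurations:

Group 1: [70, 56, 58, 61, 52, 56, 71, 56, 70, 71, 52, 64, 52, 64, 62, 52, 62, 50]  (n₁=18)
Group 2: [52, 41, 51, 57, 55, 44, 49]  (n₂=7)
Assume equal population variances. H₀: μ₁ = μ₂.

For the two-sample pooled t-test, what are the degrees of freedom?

degrees of freedom = 23

df = n₁ + n₂ − 2 = 18 + 7 − 2 = 23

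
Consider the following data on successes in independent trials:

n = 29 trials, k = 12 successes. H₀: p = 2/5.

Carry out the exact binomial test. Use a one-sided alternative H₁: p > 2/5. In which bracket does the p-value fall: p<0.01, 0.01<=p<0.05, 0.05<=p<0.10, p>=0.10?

Exact binomial: n=29, k=12, p₀=2/5=0.4000
P(X≥12) from Σ C(n,i)·p₀^i·(1−p₀)^(n−i)
p-value (one-sided, H₁ greater) = 0.50996
→ bracket: p>=0.10

p-value bracket: p>=0.10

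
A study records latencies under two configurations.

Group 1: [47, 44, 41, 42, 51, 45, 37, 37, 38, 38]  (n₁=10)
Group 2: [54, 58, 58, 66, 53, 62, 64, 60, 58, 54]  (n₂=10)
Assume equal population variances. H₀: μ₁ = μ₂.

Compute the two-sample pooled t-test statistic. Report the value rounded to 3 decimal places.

test statistic = -8.191

x̄₁=42.000, s₁=4.738, n₁=10
x̄₂=58.700, s₂=4.373, n₂=10
s_p² = [9·4.738² + 9·4.373²]/18 = 20.7833
SE = √(s_p²·(1/10+1/10)) = 2.0388
t = (42.000−58.700)/2.0388 = -8.1911
df = 18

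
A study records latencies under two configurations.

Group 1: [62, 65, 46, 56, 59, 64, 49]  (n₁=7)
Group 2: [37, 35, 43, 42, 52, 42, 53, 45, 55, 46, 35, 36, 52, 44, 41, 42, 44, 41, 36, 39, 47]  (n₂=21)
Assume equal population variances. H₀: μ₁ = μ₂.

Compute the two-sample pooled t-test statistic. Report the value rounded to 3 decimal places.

x̄₁=57.286, s₁=7.387, n₁=7
x̄₂=43.190, s₂=6.022, n₂=21
s_p² = [6·7.387² + 20·6.022²]/26 = 40.4872
SE = √(s_p²·(1/7+1/21)) = 2.7770
t = (57.286−43.190)/2.7770 = 5.0757
df = 26

test statistic = 5.076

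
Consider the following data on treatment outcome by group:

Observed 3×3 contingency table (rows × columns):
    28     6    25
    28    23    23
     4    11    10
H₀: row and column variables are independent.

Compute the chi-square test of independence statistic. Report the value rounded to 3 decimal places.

test statistic = 15.570

Row totals [59, 74, 25], col totals [60, 40, 58], n=158
χ² = (28−22.41)²/22.41 + (6−14.94)²/14.94 + (25−21.66)²/21.66 + (28−28.10)²/28.10 + (23−18.73)²/18.73 + (23−27.16)²/27.16 + (4−9.49)²/9.49 + (11−6.33)²/6.33 + (10−9.18)²/9.18 = 15.5697
df = 4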